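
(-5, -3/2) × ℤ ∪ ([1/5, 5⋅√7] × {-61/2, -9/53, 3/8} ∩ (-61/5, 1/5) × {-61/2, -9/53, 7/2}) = (-5, -3/2) × ℤ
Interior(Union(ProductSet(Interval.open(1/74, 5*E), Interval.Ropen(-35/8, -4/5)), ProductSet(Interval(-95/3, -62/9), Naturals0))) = ProductSet(Interval.open(1/74, 5*E), Interval.open(-35/8, -4/5))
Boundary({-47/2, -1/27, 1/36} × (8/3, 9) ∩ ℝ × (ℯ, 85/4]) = {-47/2, -1/27, 1/36} × [ℯ, 9]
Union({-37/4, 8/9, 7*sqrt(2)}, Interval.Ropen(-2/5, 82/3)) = Union({-37/4}, Interval.Ropen(-2/5, 82/3))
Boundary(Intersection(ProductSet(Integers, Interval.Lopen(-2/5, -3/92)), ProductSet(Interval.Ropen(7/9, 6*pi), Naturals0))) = EmptySet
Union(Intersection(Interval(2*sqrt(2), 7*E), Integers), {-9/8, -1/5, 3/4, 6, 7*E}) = Union({-9/8, -1/5, 3/4, 7*E}, Range(3, 20, 1))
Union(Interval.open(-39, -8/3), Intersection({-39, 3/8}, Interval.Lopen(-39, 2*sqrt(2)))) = Union({3/8}, Interval.open(-39, -8/3))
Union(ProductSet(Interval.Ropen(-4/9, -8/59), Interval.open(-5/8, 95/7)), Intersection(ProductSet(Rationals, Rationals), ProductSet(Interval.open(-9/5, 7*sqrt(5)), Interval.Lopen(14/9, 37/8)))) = Union(ProductSet(Intersection(Interval.open(-9/5, 7*sqrt(5)), Rationals), Intersection(Interval.Lopen(14/9, 37/8), Rationals)), ProductSet(Interval.Ropen(-4/9, -8/59), Interval.open(-5/8, 95/7)))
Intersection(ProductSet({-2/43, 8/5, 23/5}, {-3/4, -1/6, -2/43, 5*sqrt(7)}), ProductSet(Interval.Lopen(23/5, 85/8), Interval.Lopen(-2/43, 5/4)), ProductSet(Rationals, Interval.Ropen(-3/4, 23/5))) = EmptySet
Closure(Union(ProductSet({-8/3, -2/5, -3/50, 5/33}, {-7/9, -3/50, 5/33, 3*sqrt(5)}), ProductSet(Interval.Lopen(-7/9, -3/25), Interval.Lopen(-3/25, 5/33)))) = Union(ProductSet({-7/9, -3/25}, Interval(-3/25, 5/33)), ProductSet({-8/3, -2/5, -3/50, 5/33}, {-7/9, -3/50, 5/33, 3*sqrt(5)}), ProductSet(Interval(-7/9, -3/25), {-3/25, 5/33}), ProductSet(Interval.Lopen(-7/9, -3/25), Interval.Lopen(-3/25, 5/33)))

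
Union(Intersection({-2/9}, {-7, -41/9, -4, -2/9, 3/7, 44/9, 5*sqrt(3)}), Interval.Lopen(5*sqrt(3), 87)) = Union({-2/9}, Interval.Lopen(5*sqrt(3), 87))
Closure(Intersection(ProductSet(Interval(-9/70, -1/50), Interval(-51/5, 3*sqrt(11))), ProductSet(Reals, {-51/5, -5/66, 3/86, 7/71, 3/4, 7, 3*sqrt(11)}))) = ProductSet(Interval(-9/70, -1/50), {-51/5, -5/66, 3/86, 7/71, 3/4, 7, 3*sqrt(11)})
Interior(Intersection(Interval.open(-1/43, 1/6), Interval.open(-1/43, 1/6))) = Interval.open(-1/43, 1/6)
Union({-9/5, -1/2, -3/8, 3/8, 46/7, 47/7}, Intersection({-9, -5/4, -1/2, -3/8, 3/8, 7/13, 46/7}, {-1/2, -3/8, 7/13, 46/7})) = {-9/5, -1/2, -3/8, 3/8, 7/13, 46/7, 47/7}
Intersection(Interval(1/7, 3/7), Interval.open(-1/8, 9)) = Interval(1/7, 3/7)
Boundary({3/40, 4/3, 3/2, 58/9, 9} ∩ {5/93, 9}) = {9}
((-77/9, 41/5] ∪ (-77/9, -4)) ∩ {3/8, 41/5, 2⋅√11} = {3/8, 41/5, 2⋅√11}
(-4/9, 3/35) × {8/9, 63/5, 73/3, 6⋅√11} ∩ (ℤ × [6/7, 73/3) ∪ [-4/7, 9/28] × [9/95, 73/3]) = (-4/9, 3/35) × {8/9, 63/5, 73/3, 6⋅√11}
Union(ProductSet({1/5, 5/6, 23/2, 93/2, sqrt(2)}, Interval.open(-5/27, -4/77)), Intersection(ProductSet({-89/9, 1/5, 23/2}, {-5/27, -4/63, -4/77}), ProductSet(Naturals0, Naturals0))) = ProductSet({1/5, 5/6, 23/2, 93/2, sqrt(2)}, Interval.open(-5/27, -4/77))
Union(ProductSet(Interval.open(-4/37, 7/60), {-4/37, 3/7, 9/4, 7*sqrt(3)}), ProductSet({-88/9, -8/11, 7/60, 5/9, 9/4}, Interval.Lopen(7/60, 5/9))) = Union(ProductSet({-88/9, -8/11, 7/60, 5/9, 9/4}, Interval.Lopen(7/60, 5/9)), ProductSet(Interval.open(-4/37, 7/60), {-4/37, 3/7, 9/4, 7*sqrt(3)}))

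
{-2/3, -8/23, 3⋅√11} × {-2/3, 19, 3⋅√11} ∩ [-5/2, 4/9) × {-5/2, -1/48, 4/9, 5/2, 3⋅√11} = {-2/3, -8/23} × {3⋅√11}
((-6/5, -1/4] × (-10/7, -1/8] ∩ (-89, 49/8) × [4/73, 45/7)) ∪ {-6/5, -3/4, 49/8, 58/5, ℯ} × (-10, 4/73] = {-6/5, -3/4, 49/8, 58/5, ℯ} × (-10, 4/73]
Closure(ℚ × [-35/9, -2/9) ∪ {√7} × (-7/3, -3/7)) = ℝ × [-35/9, -2/9]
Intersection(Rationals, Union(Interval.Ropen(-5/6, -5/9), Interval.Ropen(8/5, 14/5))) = Union(Intersection(Interval.Ropen(-5/6, -5/9), Rationals), Intersection(Interval.Ropen(8/5, 14/5), Rationals))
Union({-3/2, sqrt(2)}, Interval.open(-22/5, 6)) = Interval.open(-22/5, 6)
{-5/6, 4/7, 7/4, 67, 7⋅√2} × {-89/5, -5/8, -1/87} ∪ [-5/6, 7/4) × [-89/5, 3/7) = ([-5/6, 7/4) × [-89/5, 3/7)) ∪ ({-5/6, 4/7, 7/4, 67, 7⋅√2} × {-89/5, -5/8, -1/87})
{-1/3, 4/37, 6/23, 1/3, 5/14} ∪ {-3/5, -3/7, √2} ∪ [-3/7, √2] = {-3/5} ∪ [-3/7, √2]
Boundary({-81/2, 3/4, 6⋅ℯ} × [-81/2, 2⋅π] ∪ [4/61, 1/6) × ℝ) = ({4/61, 1/6} × ℝ) ∪ ({-81/2, 3/4, 6⋅ℯ} × [-81/2, 2⋅π])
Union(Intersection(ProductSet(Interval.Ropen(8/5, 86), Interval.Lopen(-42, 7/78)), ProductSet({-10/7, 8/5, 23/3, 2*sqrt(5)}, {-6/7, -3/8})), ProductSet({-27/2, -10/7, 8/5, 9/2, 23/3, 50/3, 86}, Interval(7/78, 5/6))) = Union(ProductSet({8/5, 23/3, 2*sqrt(5)}, {-6/7, -3/8}), ProductSet({-27/2, -10/7, 8/5, 9/2, 23/3, 50/3, 86}, Interval(7/78, 5/6)))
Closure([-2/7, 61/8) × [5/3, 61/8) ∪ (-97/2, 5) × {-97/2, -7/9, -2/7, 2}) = ({-2/7, 61/8} × [5/3, 61/8]) ∪ ([-2/7, 61/8] × {5/3, 61/8}) ∪ ([-97/2, 5] × {-97/2, -7/9, -2/7}) ∪ ([-97/2, 5) × {-97/2, -7/9, -2/7, 2}) ∪ ([-2/7, 61/8) × [5/3, 61/8))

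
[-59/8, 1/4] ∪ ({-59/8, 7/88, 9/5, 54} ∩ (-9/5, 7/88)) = [-59/8, 1/4]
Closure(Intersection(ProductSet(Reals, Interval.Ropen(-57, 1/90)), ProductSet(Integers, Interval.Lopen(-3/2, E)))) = ProductSet(Integers, Interval(-3/2, 1/90))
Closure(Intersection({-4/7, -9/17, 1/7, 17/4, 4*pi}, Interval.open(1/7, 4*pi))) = {17/4}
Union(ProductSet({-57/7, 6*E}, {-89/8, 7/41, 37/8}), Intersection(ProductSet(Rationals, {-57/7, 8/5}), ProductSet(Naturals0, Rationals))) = Union(ProductSet({-57/7, 6*E}, {-89/8, 7/41, 37/8}), ProductSet(Naturals0, {-57/7, 8/5}))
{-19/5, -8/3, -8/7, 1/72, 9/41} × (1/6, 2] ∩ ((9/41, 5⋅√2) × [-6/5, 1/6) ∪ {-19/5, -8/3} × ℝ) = {-19/5, -8/3} × (1/6, 2]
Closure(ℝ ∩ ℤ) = ℤ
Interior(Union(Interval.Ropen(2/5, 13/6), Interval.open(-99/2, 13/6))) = Interval.open(-99/2, 13/6)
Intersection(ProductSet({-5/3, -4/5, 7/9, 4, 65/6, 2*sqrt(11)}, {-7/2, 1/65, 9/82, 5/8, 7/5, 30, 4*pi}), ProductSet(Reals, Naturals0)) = ProductSet({-5/3, -4/5, 7/9, 4, 65/6, 2*sqrt(11)}, {30})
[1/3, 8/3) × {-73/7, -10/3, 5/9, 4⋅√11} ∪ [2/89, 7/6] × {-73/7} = ([2/89, 7/6] × {-73/7}) ∪ ([1/3, 8/3) × {-73/7, -10/3, 5/9, 4⋅√11})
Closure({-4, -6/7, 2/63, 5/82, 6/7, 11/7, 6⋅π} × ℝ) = {-4, -6/7, 2/63, 5/82, 6/7, 11/7, 6⋅π} × ℝ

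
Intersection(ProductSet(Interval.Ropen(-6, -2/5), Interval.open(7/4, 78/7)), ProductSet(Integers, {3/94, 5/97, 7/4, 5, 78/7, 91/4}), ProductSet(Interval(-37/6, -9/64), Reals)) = ProductSet(Range(-6, 0, 1), {5})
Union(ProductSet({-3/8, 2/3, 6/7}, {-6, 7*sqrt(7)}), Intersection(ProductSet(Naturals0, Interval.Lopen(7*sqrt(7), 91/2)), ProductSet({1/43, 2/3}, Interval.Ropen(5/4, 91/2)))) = ProductSet({-3/8, 2/3, 6/7}, {-6, 7*sqrt(7)})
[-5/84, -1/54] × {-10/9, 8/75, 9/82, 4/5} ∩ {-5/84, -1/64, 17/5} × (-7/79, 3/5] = {-5/84} × {8/75, 9/82}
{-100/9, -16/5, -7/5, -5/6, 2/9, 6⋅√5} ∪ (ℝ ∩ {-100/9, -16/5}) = {-100/9, -16/5, -7/5, -5/6, 2/9, 6⋅√5}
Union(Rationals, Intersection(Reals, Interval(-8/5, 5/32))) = Union(Interval(-8/5, 5/32), Rationals)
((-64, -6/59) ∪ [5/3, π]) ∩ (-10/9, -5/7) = (-10/9, -5/7)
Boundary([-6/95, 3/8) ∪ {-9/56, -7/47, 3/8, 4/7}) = {-9/56, -7/47, -6/95, 3/8, 4/7}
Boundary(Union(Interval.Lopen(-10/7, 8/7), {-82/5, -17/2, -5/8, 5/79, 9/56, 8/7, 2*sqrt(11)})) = {-82/5, -17/2, -10/7, 8/7, 2*sqrt(11)}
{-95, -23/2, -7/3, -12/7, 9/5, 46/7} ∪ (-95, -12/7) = [-95, -12/7] ∪ {9/5, 46/7}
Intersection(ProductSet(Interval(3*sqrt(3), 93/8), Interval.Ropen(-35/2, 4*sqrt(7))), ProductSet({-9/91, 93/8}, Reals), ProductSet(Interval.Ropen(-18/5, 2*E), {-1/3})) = EmptySet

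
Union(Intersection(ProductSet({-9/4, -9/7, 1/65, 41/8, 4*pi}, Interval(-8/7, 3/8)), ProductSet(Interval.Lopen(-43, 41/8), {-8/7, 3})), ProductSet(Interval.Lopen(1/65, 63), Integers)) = Union(ProductSet({-9/4, -9/7, 1/65, 41/8}, {-8/7}), ProductSet(Interval.Lopen(1/65, 63), Integers))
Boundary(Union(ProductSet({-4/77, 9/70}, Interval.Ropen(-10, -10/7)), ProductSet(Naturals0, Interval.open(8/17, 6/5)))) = Union(ProductSet({-4/77, 9/70}, Interval(-10, -10/7)), ProductSet(Naturals0, Interval(8/17, 6/5)))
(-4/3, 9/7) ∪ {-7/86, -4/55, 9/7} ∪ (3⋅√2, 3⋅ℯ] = (-4/3, 9/7] ∪ (3⋅√2, 3⋅ℯ]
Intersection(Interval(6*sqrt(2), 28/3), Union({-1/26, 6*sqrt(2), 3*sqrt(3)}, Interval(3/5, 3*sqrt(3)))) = {6*sqrt(2)}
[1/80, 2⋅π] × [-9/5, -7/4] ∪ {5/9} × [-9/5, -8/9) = ({5/9} × [-9/5, -8/9)) ∪ ([1/80, 2⋅π] × [-9/5, -7/4])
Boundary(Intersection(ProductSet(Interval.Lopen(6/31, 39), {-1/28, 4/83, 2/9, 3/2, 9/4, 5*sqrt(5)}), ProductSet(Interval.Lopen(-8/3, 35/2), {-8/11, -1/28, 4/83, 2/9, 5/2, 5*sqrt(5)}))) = ProductSet(Interval(6/31, 35/2), {-1/28, 4/83, 2/9, 5*sqrt(5)})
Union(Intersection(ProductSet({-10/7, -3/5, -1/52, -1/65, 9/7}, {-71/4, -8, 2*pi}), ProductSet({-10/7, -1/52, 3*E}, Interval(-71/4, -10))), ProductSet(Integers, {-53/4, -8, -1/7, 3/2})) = Union(ProductSet({-10/7, -1/52}, {-71/4}), ProductSet(Integers, {-53/4, -8, -1/7, 3/2}))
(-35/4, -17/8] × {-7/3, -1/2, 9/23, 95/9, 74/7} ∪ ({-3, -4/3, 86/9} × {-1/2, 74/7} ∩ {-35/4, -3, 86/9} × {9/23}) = (-35/4, -17/8] × {-7/3, -1/2, 9/23, 95/9, 74/7}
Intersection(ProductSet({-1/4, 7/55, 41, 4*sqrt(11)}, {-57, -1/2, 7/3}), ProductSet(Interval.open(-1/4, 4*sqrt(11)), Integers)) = ProductSet({7/55}, {-57})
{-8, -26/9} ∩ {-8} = {-8}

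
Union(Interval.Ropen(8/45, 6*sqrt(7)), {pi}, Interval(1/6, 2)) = Interval.Ropen(1/6, 6*sqrt(7))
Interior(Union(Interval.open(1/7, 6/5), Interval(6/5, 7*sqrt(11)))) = Interval.open(1/7, 7*sqrt(11))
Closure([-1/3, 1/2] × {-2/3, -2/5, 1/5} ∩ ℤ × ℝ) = {0} × {-2/3, -2/5, 1/5}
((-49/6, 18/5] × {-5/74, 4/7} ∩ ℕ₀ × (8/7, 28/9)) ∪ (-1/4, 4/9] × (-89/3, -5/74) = (-1/4, 4/9] × (-89/3, -5/74)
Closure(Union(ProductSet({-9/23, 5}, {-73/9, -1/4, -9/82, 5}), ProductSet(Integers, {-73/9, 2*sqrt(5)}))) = Union(ProductSet({-9/23, 5}, {-73/9, -1/4, -9/82, 5}), ProductSet(Integers, {-73/9, 2*sqrt(5)}))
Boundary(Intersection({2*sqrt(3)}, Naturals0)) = EmptySet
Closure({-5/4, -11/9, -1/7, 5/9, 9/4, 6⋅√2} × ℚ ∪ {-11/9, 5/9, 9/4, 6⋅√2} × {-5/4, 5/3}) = {-5/4, -11/9, -1/7, 5/9, 9/4, 6⋅√2} × ℝ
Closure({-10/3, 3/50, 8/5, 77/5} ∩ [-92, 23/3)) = {-10/3, 3/50, 8/5}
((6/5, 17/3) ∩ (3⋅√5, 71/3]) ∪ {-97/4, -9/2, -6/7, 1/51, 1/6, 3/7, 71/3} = {-97/4, -9/2, -6/7, 1/51, 1/6, 3/7, 71/3}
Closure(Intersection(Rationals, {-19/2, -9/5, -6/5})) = {-19/2, -9/5, -6/5}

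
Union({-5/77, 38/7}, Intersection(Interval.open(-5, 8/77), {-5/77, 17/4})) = {-5/77, 38/7}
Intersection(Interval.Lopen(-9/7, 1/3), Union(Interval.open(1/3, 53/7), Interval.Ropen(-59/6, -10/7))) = EmptySet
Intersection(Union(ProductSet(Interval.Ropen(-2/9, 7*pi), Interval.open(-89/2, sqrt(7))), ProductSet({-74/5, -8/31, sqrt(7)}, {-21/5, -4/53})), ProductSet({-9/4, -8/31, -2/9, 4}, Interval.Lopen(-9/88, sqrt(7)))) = Union(ProductSet({-8/31}, {-4/53}), ProductSet({-2/9, 4}, Interval.open(-9/88, sqrt(7))))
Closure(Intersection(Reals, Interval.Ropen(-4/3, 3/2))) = Interval(-4/3, 3/2)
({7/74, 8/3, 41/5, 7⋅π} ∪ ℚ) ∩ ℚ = ℚ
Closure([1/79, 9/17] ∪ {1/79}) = [1/79, 9/17]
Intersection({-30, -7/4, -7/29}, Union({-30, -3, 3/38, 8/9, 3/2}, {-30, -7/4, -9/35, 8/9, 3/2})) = {-30, -7/4}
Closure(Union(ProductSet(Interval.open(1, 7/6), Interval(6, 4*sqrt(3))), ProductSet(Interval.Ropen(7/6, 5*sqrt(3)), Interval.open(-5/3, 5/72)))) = Union(ProductSet({7/6, 5*sqrt(3)}, Interval(-5/3, 5/72)), ProductSet(Interval(1, 7/6), Interval(6, 4*sqrt(3))), ProductSet(Interval(7/6, 5*sqrt(3)), {-5/3, 5/72}), ProductSet(Interval.Ropen(7/6, 5*sqrt(3)), Interval.open(-5/3, 5/72)))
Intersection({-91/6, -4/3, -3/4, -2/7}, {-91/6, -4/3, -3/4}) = {-91/6, -4/3, -3/4}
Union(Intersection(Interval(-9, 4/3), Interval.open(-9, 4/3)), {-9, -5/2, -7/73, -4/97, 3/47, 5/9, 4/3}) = Interval(-9, 4/3)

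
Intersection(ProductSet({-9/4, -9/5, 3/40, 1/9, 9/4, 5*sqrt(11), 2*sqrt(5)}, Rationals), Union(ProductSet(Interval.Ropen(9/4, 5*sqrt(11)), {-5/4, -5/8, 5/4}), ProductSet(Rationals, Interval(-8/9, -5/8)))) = Union(ProductSet({9/4, 2*sqrt(5)}, {-5/4, -5/8, 5/4}), ProductSet({-9/4, -9/5, 3/40, 1/9, 9/4}, Intersection(Interval(-8/9, -5/8), Rationals)))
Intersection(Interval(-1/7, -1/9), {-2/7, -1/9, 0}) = {-1/9}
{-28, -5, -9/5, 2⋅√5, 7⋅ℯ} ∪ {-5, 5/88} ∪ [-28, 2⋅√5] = [-28, 2⋅√5] ∪ {7⋅ℯ}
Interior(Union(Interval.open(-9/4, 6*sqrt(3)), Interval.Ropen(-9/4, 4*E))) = Interval.open(-9/4, 4*E)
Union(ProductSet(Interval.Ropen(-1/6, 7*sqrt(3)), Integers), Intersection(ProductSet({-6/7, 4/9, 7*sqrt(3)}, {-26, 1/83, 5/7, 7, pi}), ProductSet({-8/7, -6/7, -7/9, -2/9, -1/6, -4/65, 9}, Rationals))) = Union(ProductSet({-6/7}, {-26, 1/83, 5/7, 7}), ProductSet(Interval.Ropen(-1/6, 7*sqrt(3)), Integers))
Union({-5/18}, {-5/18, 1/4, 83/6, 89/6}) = {-5/18, 1/4, 83/6, 89/6}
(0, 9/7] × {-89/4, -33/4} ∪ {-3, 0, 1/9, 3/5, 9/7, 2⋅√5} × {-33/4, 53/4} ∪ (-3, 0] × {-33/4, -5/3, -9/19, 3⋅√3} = ((0, 9/7] × {-89/4, -33/4}) ∪ ({-3, 0, 1/9, 3/5, 9/7, 2⋅√5} × {-33/4, 53/4}) ∪ ((-3, 0] × {-33/4, -5/3, -9/19, 3⋅√3})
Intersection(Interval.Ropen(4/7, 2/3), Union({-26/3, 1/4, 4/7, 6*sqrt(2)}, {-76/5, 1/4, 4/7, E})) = {4/7}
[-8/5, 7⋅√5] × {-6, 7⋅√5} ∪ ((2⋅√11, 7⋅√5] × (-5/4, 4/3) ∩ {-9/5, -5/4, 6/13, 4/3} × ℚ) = [-8/5, 7⋅√5] × {-6, 7⋅√5}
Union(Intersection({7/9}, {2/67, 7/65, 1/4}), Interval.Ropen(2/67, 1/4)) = Interval.Ropen(2/67, 1/4)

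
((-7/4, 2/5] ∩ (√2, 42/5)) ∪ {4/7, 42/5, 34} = {4/7, 42/5, 34}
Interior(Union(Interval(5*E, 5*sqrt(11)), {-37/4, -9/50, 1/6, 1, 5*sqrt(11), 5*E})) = Interval.open(5*E, 5*sqrt(11))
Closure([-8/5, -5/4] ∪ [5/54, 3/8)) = [-8/5, -5/4] ∪ [5/54, 3/8]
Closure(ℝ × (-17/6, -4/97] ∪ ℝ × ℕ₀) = ℝ × ([-17/6, -4/97] ∪ ℕ₀ ∪ (ℕ₀ \ (-17/6, -4/97)))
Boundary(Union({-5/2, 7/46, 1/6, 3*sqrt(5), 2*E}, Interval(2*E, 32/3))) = {-5/2, 7/46, 1/6, 32/3, 2*E}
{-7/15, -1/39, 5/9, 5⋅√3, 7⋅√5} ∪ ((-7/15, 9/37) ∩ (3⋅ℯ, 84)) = {-7/15, -1/39, 5/9, 5⋅√3, 7⋅√5}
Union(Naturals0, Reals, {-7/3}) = Reals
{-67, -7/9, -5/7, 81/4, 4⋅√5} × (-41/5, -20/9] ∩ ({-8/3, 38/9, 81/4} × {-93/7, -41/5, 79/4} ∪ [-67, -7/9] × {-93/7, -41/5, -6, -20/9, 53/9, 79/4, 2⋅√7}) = {-67, -7/9} × {-6, -20/9}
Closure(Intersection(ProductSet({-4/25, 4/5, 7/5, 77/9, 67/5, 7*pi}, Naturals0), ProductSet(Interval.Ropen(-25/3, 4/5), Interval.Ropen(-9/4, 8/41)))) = ProductSet({-4/25}, Range(0, 1, 1))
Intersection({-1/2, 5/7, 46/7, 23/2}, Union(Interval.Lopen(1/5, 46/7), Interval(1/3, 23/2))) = {5/7, 46/7, 23/2}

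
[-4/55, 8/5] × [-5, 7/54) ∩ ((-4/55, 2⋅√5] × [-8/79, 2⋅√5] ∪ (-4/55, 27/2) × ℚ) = (-4/55, 8/5] × ([-8/79, 7/54) ∪ (ℚ ∩ [-5, 7/54)))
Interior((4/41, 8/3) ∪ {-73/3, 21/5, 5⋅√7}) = (4/41, 8/3)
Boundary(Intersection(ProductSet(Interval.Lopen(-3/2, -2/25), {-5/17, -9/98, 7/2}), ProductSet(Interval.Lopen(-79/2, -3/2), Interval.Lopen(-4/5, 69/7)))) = EmptySet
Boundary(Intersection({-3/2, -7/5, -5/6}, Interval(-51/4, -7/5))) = {-3/2, -7/5}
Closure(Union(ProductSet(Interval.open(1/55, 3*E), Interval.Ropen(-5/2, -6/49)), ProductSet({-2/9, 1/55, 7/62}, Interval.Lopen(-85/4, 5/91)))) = Union(ProductSet({1/55, 3*E}, Interval(-5/2, -6/49)), ProductSet({-2/9, 1/55, 7/62}, Interval(-85/4, 5/91)), ProductSet(Interval(1/55, 3*E), {-5/2, -6/49}), ProductSet(Interval.open(1/55, 3*E), Interval.Ropen(-5/2, -6/49)))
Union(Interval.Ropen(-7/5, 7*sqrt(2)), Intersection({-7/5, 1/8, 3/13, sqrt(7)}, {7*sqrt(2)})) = Interval.Ropen(-7/5, 7*sqrt(2))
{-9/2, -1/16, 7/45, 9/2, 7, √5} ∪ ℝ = ℝ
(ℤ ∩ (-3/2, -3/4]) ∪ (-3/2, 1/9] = (-3/2, 1/9] ∪ {-1}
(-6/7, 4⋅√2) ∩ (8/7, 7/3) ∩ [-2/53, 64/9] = (8/7, 7/3)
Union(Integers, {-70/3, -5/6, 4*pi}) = Union({-70/3, -5/6, 4*pi}, Integers)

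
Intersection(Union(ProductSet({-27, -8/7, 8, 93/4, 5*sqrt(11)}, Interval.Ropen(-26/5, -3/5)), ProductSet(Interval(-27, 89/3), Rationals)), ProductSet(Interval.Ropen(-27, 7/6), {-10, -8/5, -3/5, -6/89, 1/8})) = ProductSet(Interval.Ropen(-27, 7/6), {-10, -8/5, -3/5, -6/89, 1/8})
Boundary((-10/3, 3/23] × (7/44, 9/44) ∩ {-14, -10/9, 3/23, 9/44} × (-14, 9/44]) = {-10/9, 3/23} × [7/44, 9/44]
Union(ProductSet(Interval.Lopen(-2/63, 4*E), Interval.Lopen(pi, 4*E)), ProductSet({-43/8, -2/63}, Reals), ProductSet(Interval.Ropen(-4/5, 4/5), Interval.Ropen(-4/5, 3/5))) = Union(ProductSet({-43/8, -2/63}, Reals), ProductSet(Interval.Ropen(-4/5, 4/5), Interval.Ropen(-4/5, 3/5)), ProductSet(Interval.Lopen(-2/63, 4*E), Interval.Lopen(pi, 4*E)))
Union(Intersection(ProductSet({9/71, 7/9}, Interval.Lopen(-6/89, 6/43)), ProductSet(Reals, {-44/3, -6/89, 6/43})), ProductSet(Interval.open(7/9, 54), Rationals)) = Union(ProductSet({9/71, 7/9}, {6/43}), ProductSet(Interval.open(7/9, 54), Rationals))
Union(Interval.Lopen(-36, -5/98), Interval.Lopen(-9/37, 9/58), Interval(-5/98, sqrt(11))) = Interval.Lopen(-36, sqrt(11))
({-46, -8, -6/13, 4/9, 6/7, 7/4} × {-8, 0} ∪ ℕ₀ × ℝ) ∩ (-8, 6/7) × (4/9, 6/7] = {0} × (4/9, 6/7]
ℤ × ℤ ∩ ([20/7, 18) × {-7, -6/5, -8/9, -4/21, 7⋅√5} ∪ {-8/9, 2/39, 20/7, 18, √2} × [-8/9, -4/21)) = {3, 4, …, 17} × {-7}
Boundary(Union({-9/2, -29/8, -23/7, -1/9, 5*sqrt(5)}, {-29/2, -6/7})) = {-29/2, -9/2, -29/8, -23/7, -6/7, -1/9, 5*sqrt(5)}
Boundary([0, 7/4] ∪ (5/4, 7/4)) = {0, 7/4}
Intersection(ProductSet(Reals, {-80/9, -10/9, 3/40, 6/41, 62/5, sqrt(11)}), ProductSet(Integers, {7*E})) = EmptySet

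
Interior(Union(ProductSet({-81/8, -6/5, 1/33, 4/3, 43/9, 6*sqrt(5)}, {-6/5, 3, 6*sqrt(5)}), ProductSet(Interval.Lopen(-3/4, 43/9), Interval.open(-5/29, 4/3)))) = ProductSet(Interval.open(-3/4, 43/9), Interval.open(-5/29, 4/3))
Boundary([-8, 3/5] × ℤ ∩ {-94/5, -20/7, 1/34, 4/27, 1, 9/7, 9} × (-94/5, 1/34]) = {-20/7, 1/34, 4/27} × {-18, -17, …, 0}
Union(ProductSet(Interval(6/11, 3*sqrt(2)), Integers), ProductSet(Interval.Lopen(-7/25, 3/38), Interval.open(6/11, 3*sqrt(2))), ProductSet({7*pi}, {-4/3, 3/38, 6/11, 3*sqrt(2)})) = Union(ProductSet({7*pi}, {-4/3, 3/38, 6/11, 3*sqrt(2)}), ProductSet(Interval.Lopen(-7/25, 3/38), Interval.open(6/11, 3*sqrt(2))), ProductSet(Interval(6/11, 3*sqrt(2)), Integers))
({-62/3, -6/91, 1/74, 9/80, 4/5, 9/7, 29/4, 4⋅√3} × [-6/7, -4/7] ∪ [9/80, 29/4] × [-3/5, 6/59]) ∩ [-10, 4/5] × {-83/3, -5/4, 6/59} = [9/80, 4/5] × {6/59}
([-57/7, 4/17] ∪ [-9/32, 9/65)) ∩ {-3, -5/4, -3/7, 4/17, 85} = {-3, -5/4, -3/7, 4/17}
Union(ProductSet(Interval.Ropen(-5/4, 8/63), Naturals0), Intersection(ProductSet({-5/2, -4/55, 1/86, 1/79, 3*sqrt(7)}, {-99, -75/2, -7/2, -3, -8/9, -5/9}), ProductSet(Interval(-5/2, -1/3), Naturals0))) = ProductSet(Interval.Ropen(-5/4, 8/63), Naturals0)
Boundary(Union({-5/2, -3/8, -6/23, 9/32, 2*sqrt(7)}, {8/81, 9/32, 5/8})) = {-5/2, -3/8, -6/23, 8/81, 9/32, 5/8, 2*sqrt(7)}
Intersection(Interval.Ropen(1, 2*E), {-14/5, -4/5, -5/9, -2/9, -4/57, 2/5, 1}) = {1}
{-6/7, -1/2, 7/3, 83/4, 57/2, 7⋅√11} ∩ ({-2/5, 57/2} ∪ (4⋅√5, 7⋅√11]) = {83/4, 57/2, 7⋅√11}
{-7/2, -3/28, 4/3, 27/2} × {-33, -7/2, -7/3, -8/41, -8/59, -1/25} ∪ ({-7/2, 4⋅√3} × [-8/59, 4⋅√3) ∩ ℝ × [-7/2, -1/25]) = ({-7/2, 4⋅√3} × [-8/59, -1/25]) ∪ ({-7/2, -3/28, 4/3, 27/2} × {-33, -7/2, -7/3, -8/41, -8/59, -1/25})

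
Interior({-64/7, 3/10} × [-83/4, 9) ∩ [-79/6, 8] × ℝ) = ∅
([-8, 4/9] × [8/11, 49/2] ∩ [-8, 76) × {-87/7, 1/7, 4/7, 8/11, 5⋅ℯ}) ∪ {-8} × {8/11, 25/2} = ({-8} × {8/11, 25/2}) ∪ ([-8, 4/9] × {8/11, 5⋅ℯ})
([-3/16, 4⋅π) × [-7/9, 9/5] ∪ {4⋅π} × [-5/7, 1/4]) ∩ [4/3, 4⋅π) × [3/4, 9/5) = [4/3, 4⋅π) × [3/4, 9/5)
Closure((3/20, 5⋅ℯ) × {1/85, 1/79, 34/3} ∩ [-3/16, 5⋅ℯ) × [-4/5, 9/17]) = [3/20, 5⋅ℯ] × {1/85, 1/79}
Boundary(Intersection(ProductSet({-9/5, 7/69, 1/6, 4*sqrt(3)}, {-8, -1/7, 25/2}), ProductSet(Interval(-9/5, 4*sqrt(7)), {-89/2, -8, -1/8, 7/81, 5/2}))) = ProductSet({-9/5, 7/69, 1/6, 4*sqrt(3)}, {-8})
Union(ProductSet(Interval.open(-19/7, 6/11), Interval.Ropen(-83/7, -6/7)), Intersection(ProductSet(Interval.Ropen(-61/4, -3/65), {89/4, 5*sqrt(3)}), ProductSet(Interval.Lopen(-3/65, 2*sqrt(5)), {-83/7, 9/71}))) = ProductSet(Interval.open(-19/7, 6/11), Interval.Ropen(-83/7, -6/7))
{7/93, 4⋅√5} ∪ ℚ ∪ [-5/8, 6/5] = ℚ ∪ [-5/8, 6/5] ∪ {4⋅√5}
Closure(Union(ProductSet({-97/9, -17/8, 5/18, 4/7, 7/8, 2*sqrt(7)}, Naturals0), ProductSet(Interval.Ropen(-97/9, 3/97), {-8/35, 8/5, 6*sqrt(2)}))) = Union(ProductSet({-97/9, -17/8, 5/18, 4/7, 7/8, 2*sqrt(7)}, Naturals0), ProductSet(Interval(-97/9, 3/97), {-8/35, 8/5, 6*sqrt(2)}))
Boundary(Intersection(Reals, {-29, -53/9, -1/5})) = {-29, -53/9, -1/5}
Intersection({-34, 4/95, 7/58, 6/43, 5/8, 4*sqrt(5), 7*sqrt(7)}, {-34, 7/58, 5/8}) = {-34, 7/58, 5/8}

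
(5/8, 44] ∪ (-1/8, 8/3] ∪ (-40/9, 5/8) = (-40/9, 44]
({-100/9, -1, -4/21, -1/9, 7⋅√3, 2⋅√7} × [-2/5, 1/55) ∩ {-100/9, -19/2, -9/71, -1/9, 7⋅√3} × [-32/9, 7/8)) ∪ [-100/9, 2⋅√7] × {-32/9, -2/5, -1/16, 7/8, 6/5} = ({-100/9, -1/9, 7⋅√3} × [-2/5, 1/55)) ∪ ([-100/9, 2⋅√7] × {-32/9, -2/5, -1/16, 7/8, 6/5})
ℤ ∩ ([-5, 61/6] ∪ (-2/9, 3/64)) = {-5, -4, …, 10}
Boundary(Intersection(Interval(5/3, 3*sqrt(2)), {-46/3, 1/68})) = EmptySet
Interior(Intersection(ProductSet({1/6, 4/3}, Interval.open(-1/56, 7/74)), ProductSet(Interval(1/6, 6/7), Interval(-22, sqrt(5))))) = EmptySet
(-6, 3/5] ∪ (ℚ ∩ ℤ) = ℤ ∪ [-6, 3/5]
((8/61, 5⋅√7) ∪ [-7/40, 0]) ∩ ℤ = {0} ∪ {1, 2, …, 13}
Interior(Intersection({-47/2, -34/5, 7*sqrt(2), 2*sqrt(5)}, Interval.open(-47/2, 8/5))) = EmptySet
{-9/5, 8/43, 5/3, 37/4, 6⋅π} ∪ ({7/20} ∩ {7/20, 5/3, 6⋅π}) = {-9/5, 8/43, 7/20, 5/3, 37/4, 6⋅π}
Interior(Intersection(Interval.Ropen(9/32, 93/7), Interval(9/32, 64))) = Interval.open(9/32, 93/7)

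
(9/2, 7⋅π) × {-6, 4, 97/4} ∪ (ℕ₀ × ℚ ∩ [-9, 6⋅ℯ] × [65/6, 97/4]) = ((9/2, 7⋅π) × {-6, 4, 97/4}) ∪ ({0, 1, …, 16} × (ℚ ∩ [65/6, 97/4]))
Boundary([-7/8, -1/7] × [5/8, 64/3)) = ({-7/8, -1/7} × [5/8, 64/3]) ∪ ([-7/8, -1/7] × {5/8, 64/3})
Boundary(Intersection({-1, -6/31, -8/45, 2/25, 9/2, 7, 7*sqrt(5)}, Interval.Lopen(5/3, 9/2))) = {9/2}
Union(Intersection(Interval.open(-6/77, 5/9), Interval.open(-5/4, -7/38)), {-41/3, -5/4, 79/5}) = {-41/3, -5/4, 79/5}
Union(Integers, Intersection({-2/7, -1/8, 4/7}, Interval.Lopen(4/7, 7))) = Integers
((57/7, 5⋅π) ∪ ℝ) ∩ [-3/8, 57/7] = [-3/8, 57/7]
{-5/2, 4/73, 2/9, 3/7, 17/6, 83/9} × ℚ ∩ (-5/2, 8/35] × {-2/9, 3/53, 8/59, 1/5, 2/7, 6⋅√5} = {4/73, 2/9} × {-2/9, 3/53, 8/59, 1/5, 2/7}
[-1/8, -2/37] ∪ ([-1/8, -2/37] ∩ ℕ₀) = [-1/8, -2/37]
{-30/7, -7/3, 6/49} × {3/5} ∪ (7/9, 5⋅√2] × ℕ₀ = ({-30/7, -7/3, 6/49} × {3/5}) ∪ ((7/9, 5⋅√2] × ℕ₀)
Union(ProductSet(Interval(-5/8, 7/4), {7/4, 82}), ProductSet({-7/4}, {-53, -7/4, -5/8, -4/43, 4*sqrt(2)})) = Union(ProductSet({-7/4}, {-53, -7/4, -5/8, -4/43, 4*sqrt(2)}), ProductSet(Interval(-5/8, 7/4), {7/4, 82}))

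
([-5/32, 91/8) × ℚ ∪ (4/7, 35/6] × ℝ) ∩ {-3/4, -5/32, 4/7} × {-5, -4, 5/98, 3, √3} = {-5/32, 4/7} × {-5, -4, 5/98, 3}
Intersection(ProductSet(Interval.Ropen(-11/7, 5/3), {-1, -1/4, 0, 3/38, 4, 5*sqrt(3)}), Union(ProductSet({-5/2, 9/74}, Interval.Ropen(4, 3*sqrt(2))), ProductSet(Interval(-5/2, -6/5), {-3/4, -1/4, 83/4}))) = Union(ProductSet({9/74}, {4}), ProductSet(Interval(-11/7, -6/5), {-1/4}))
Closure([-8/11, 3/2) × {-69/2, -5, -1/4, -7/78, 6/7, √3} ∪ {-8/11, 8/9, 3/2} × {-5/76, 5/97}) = ({-8/11, 8/9, 3/2} × {-5/76, 5/97}) ∪ ([-8/11, 3/2] × {-69/2, -5, -1/4, -7/78, 6/7, √3})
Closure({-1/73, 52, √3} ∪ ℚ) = ℝ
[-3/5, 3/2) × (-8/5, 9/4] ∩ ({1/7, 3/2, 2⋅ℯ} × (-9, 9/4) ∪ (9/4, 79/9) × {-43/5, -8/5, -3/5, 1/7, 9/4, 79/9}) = {1/7} × (-8/5, 9/4)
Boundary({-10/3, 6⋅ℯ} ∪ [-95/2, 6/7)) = {-95/2, 6/7, 6⋅ℯ}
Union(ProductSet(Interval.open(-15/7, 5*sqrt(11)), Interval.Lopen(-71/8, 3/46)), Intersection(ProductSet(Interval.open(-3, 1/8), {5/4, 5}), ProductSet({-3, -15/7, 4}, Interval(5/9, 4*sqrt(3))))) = Union(ProductSet({-15/7}, {5/4, 5}), ProductSet(Interval.open(-15/7, 5*sqrt(11)), Interval.Lopen(-71/8, 3/46)))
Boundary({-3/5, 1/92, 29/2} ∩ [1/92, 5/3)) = {1/92}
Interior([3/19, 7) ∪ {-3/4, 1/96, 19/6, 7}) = (3/19, 7)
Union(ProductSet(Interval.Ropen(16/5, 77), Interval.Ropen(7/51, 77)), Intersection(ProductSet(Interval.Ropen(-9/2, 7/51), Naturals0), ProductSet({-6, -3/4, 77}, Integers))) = Union(ProductSet({-3/4}, Naturals0), ProductSet(Interval.Ropen(16/5, 77), Interval.Ropen(7/51, 77)))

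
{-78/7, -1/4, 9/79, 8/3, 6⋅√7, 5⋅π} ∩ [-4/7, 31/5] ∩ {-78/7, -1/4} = {-1/4}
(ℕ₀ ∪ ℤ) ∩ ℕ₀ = ℕ₀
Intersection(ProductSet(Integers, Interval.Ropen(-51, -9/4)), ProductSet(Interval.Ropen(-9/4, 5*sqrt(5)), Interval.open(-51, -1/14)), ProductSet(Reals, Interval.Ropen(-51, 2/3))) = ProductSet(Range(-2, 12, 1), Interval.open(-51, -9/4))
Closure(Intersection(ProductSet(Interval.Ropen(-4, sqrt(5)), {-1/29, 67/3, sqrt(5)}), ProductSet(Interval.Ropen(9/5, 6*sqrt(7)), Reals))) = ProductSet(Interval(9/5, sqrt(5)), {-1/29, 67/3, sqrt(5)})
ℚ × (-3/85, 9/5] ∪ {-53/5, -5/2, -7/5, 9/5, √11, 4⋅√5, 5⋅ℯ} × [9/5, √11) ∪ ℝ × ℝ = ℝ × ℝ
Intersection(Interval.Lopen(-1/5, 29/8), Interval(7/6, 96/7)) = Interval(7/6, 29/8)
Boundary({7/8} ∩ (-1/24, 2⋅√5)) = {7/8}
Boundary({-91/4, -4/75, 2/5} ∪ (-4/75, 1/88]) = {-91/4, -4/75, 1/88, 2/5}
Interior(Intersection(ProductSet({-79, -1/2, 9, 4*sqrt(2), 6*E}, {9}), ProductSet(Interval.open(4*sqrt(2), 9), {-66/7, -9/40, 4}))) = EmptySet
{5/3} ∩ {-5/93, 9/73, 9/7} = ∅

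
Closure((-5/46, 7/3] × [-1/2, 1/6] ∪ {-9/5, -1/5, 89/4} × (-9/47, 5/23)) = ({-9/5, -1/5, 89/4} × [-9/47, 5/23]) ∪ ([-5/46, 7/3] × [-1/2, 1/6])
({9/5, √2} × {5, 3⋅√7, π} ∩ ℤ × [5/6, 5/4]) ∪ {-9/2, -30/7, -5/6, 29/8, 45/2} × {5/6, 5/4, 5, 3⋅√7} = {-9/2, -30/7, -5/6, 29/8, 45/2} × {5/6, 5/4, 5, 3⋅√7}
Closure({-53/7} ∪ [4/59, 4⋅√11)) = {-53/7} ∪ [4/59, 4⋅√11]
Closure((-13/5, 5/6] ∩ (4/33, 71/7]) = [4/33, 5/6]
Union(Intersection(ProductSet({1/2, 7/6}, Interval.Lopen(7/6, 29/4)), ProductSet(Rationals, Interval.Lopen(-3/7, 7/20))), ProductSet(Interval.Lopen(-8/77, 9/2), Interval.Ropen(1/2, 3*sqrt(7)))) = ProductSet(Interval.Lopen(-8/77, 9/2), Interval.Ropen(1/2, 3*sqrt(7)))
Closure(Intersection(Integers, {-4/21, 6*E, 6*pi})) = EmptySet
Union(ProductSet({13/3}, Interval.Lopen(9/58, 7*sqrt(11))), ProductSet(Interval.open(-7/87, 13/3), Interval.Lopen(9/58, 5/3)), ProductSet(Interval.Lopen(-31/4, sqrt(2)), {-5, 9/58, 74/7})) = Union(ProductSet({13/3}, Interval.Lopen(9/58, 7*sqrt(11))), ProductSet(Interval.Lopen(-31/4, sqrt(2)), {-5, 9/58, 74/7}), ProductSet(Interval.open(-7/87, 13/3), Interval.Lopen(9/58, 5/3)))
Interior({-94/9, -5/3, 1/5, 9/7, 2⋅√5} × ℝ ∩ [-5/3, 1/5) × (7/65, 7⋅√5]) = ∅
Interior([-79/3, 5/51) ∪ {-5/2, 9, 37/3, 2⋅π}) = (-79/3, 5/51)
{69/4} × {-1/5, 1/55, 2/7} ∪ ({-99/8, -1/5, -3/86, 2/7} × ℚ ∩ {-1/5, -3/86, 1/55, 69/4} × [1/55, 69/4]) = ({69/4} × {-1/5, 1/55, 2/7}) ∪ ({-1/5, -3/86} × (ℚ ∩ [1/55, 69/4]))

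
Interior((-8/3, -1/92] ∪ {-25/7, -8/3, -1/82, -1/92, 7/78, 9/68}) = (-8/3, -1/92)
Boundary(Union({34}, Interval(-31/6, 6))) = {-31/6, 6, 34}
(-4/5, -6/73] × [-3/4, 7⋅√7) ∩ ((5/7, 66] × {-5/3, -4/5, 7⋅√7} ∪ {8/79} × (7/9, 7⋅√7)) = ∅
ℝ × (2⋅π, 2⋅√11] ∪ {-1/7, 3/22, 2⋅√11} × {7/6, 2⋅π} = (ℝ × (2⋅π, 2⋅√11]) ∪ ({-1/7, 3/22, 2⋅√11} × {7/6, 2⋅π})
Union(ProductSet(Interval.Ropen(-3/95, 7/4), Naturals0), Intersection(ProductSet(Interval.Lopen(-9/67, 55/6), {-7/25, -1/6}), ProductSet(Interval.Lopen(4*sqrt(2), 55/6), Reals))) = Union(ProductSet(Interval.Ropen(-3/95, 7/4), Naturals0), ProductSet(Interval.Lopen(4*sqrt(2), 55/6), {-7/25, -1/6}))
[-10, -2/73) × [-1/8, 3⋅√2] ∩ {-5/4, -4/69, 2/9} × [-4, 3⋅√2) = {-5/4, -4/69} × [-1/8, 3⋅√2)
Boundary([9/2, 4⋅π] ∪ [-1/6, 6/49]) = {-1/6, 6/49, 9/2, 4⋅π}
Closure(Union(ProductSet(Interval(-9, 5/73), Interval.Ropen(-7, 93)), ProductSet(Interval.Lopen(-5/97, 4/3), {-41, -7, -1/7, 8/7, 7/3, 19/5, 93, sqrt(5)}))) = Union(ProductSet(Interval(-9, 5/73), Interval(-7, 93)), ProductSet(Interval(-5/97, 4/3), {-41, -7, 93}), ProductSet(Interval.Lopen(-5/97, 4/3), {-41, -7, -1/7, 8/7, 7/3, 19/5, 93, sqrt(5)}))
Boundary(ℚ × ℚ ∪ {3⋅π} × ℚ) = ℝ × ℝ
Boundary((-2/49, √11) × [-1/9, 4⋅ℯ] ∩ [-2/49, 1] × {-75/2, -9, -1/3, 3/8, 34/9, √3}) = [-2/49, 1] × {3/8, 34/9, √3}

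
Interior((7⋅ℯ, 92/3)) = (7⋅ℯ, 92/3)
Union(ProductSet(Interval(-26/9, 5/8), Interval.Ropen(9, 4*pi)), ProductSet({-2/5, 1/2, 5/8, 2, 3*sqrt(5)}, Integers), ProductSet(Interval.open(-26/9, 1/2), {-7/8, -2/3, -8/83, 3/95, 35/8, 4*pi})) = Union(ProductSet({-2/5, 1/2, 5/8, 2, 3*sqrt(5)}, Integers), ProductSet(Interval.open(-26/9, 1/2), {-7/8, -2/3, -8/83, 3/95, 35/8, 4*pi}), ProductSet(Interval(-26/9, 5/8), Interval.Ropen(9, 4*pi)))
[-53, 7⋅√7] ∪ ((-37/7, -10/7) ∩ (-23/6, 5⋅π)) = [-53, 7⋅√7]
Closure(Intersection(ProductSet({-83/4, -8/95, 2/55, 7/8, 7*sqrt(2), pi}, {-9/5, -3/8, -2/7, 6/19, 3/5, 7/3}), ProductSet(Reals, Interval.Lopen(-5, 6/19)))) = ProductSet({-83/4, -8/95, 2/55, 7/8, 7*sqrt(2), pi}, {-9/5, -3/8, -2/7, 6/19})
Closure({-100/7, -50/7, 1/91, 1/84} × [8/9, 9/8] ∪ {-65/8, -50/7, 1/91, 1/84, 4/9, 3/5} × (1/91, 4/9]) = ({-100/7, -50/7, 1/91, 1/84} × [8/9, 9/8]) ∪ ({-65/8, -50/7, 1/91, 1/84, 4/9, 3/5} × [1/91, 4/9])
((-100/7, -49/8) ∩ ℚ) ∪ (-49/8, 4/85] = (-49/8, 4/85] ∪ (ℚ ∩ (-100/7, -49/8))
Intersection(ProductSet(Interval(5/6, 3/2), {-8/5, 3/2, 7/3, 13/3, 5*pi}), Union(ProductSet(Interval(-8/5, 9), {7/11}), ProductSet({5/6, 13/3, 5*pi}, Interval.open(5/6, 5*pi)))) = ProductSet({5/6}, {3/2, 7/3, 13/3})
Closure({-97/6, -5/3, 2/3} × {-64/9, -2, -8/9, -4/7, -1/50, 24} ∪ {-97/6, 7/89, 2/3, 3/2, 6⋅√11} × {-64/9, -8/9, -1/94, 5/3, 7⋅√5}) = ({-97/6, -5/3, 2/3} × {-64/9, -2, -8/9, -4/7, -1/50, 24}) ∪ ({-97/6, 7/89, 2/3, 3/2, 6⋅√11} × {-64/9, -8/9, -1/94, 5/3, 7⋅√5})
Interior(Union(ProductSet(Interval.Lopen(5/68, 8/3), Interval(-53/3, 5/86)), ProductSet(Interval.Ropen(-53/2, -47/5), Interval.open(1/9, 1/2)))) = Union(ProductSet(Interval.open(-53/2, -47/5), Interval.open(1/9, 1/2)), ProductSet(Interval.open(5/68, 8/3), Interval.open(-53/3, 5/86)))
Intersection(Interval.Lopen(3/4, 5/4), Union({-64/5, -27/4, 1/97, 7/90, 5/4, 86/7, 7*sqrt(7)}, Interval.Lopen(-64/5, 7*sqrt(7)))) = Interval.Lopen(3/4, 5/4)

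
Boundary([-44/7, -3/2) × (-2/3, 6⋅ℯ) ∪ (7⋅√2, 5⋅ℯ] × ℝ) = ({-44/7, -3/2} × [-2/3, 6⋅ℯ]) ∪ ([-44/7, -3/2] × {-2/3, 6⋅ℯ}) ∪ ({7⋅√2, 5⋅ℯ} × (-∞, ∞))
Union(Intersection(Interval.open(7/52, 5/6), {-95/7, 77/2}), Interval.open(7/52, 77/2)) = Interval.open(7/52, 77/2)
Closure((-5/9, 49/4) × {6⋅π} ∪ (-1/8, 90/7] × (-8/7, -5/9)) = ({-1/8, 90/7} × [-8/7, -5/9]) ∪ ([-1/8, 90/7] × {-8/7, -5/9}) ∪ ([-5/9, 49/4] × {6⋅π}) ∪ ((-1/8, 90/7] × (-8/7, -5/9))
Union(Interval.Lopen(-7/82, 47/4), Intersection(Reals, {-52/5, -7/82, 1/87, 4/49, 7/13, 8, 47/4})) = Union({-52/5}, Interval(-7/82, 47/4))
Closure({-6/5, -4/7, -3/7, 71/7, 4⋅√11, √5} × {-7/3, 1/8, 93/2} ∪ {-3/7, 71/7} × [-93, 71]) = ({-3/7, 71/7} × [-93, 71]) ∪ ({-6/5, -4/7, -3/7, 71/7, 4⋅√11, √5} × {-7/3, 1/8, 93/2})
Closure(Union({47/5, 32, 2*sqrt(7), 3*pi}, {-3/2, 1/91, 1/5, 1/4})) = {-3/2, 1/91, 1/5, 1/4, 47/5, 32, 2*sqrt(7), 3*pi}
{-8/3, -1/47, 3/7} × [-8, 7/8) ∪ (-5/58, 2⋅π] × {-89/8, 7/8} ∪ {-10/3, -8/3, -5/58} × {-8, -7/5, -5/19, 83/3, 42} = ({-8/3, -1/47, 3/7} × [-8, 7/8)) ∪ ({-10/3, -8/3, -5/58} × {-8, -7/5, -5/19, 83/3, 42}) ∪ ((-5/58, 2⋅π] × {-89/8, 7/8})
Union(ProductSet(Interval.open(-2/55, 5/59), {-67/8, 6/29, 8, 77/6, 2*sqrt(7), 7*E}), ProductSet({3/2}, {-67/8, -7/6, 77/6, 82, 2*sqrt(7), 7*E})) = Union(ProductSet({3/2}, {-67/8, -7/6, 77/6, 82, 2*sqrt(7), 7*E}), ProductSet(Interval.open(-2/55, 5/59), {-67/8, 6/29, 8, 77/6, 2*sqrt(7), 7*E}))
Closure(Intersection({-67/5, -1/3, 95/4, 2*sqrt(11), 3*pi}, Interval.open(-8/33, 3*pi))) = {2*sqrt(11)}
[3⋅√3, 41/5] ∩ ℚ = ℚ ∩ [3⋅√3, 41/5]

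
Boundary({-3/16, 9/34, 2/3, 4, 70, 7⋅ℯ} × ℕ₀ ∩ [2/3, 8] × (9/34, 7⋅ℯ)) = {2/3, 4} × {1, 2, …, 19}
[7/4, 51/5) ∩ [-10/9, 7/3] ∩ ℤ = {2}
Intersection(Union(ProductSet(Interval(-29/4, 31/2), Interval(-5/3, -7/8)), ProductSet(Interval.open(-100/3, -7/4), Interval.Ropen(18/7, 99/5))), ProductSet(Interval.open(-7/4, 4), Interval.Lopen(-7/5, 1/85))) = ProductSet(Interval.open(-7/4, 4), Interval.Lopen(-7/5, -7/8))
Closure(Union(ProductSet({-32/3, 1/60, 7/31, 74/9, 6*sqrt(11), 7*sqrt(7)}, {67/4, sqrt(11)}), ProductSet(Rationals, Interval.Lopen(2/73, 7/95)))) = Union(ProductSet({-32/3, 1/60, 7/31, 74/9, 6*sqrt(11), 7*sqrt(7)}, {67/4, sqrt(11)}), ProductSet(Reals, Interval(2/73, 7/95)))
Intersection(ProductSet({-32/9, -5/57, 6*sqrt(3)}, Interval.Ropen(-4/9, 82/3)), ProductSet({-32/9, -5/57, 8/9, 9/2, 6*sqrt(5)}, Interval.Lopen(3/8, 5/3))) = ProductSet({-32/9, -5/57}, Interval.Lopen(3/8, 5/3))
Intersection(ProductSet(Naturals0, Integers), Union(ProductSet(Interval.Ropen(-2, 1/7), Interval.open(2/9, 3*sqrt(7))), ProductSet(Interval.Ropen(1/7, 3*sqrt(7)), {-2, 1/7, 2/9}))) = Union(ProductSet(Range(0, 1, 1), Range(1, 8, 1)), ProductSet(Range(1, 8, 1), {-2}))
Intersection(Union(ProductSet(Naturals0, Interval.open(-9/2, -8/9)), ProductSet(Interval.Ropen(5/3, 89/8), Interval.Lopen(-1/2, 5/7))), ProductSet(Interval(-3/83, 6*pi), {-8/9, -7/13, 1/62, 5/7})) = ProductSet(Interval.Ropen(5/3, 89/8), {1/62, 5/7})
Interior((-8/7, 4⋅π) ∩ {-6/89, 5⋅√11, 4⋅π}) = ∅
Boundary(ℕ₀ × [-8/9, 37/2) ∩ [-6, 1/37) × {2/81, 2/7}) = {0} × {2/81, 2/7}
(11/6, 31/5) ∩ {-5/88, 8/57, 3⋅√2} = {3⋅√2}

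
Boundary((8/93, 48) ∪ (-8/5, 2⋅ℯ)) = {-8/5, 48}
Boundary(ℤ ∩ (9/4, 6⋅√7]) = {3, 4, …, 15}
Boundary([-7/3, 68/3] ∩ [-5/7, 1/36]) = {-5/7, 1/36}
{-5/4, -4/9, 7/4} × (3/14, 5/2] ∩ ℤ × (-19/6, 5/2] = ∅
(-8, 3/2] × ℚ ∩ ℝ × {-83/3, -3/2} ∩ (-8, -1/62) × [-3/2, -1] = (-8, -1/62) × {-3/2}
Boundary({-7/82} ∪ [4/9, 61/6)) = {-7/82, 4/9, 61/6}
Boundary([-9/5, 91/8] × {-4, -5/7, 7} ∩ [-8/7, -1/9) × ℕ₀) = [-8/7, -1/9] × {7}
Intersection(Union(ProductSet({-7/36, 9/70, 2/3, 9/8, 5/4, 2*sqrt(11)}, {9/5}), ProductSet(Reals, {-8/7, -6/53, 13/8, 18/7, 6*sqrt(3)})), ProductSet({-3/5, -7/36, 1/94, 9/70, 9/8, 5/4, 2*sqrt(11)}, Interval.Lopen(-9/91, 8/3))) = Union(ProductSet({-7/36, 9/70, 9/8, 5/4, 2*sqrt(11)}, {9/5}), ProductSet({-3/5, -7/36, 1/94, 9/70, 9/8, 5/4, 2*sqrt(11)}, {13/8, 18/7}))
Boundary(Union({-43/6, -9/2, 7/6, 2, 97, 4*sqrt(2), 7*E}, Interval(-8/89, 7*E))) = {-43/6, -9/2, -8/89, 97, 7*E}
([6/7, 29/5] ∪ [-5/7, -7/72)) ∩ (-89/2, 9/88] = [-5/7, -7/72)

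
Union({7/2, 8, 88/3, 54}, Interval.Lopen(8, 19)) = Union({7/2, 88/3, 54}, Interval(8, 19))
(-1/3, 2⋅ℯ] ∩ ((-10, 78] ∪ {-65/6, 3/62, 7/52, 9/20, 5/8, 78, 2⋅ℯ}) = (-1/3, 2⋅ℯ]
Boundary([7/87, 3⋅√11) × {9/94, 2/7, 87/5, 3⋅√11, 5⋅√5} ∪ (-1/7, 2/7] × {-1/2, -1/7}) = ([-1/7, 2/7] × {-1/2, -1/7}) ∪ ([7/87, 3⋅√11] × {9/94, 2/7, 87/5, 3⋅√11, 5⋅√5})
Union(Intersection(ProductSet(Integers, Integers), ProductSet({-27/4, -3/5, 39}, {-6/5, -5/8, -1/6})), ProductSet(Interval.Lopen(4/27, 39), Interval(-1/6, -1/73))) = ProductSet(Interval.Lopen(4/27, 39), Interval(-1/6, -1/73))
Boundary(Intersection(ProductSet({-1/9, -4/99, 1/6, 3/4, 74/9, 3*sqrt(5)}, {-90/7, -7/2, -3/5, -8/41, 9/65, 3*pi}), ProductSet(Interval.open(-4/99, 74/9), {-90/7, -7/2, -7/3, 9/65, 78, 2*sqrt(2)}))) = ProductSet({1/6, 3/4, 3*sqrt(5)}, {-90/7, -7/2, 9/65})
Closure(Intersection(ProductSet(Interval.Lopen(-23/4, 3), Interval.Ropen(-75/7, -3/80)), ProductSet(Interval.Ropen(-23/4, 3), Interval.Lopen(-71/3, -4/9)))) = ProductSet(Interval(-23/4, 3), Interval(-75/7, -4/9))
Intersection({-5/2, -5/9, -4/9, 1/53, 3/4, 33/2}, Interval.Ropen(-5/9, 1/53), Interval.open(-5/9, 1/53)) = {-4/9}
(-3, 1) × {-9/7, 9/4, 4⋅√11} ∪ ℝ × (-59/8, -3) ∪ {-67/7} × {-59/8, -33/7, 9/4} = ({-67/7} × {-59/8, -33/7, 9/4}) ∪ (ℝ × (-59/8, -3)) ∪ ((-3, 1) × {-9/7, 9/4, 4⋅√11})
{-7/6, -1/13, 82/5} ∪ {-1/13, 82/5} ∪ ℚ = ℚ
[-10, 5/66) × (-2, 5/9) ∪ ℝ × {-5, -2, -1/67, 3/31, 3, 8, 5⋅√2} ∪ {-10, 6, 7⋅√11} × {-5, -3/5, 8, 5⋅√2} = ([-10, 5/66) × (-2, 5/9)) ∪ (ℝ × {-5, -2, -1/67, 3/31, 3, 8, 5⋅√2}) ∪ ({-10, 6, 7⋅√11} × {-5, -3/5, 8, 5⋅√2})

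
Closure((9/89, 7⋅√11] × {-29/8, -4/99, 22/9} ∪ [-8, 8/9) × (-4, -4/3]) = ({-8, 8/9} × [-4, -4/3]) ∪ ([-8, 8/9] × {-4, -4/3}) ∪ ([-8, 8/9) × (-4, -4/3]) ∪ ([9/89, 7⋅√11] × {-4/99, 22/9}) ∪ ((9/89, 7⋅√11] × {-29/8, -4/99, 22/9})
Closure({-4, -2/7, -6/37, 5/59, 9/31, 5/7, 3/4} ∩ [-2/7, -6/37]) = {-2/7, -6/37}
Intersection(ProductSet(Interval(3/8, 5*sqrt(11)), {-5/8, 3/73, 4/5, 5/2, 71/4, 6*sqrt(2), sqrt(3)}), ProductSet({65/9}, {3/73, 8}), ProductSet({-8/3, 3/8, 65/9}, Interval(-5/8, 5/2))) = ProductSet({65/9}, {3/73})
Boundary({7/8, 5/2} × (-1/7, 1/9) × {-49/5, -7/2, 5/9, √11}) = {7/8, 5/2} × [-1/7, 1/9] × {-49/5, -7/2, 5/9, √11}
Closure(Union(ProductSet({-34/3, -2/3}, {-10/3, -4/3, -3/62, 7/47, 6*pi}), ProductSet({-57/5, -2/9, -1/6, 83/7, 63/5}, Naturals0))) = Union(ProductSet({-34/3, -2/3}, {-10/3, -4/3, -3/62, 7/47, 6*pi}), ProductSet({-57/5, -2/9, -1/6, 83/7, 63/5}, Naturals0))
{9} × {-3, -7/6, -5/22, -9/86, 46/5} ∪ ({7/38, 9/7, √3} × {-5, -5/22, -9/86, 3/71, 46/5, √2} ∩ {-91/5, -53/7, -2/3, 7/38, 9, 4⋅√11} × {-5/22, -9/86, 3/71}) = ({7/38} × {-5/22, -9/86, 3/71}) ∪ ({9} × {-3, -7/6, -5/22, -9/86, 46/5})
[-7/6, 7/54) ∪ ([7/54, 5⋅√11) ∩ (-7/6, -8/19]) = [-7/6, 7/54)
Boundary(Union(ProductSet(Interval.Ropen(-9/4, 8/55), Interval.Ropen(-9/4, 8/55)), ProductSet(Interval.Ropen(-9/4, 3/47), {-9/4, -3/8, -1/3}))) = Union(ProductSet({-9/4, 8/55}, Interval(-9/4, 8/55)), ProductSet(Interval(-9/4, 8/55), {-9/4, 8/55}))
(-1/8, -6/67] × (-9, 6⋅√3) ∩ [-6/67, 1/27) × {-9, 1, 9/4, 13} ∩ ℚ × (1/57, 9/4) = {-6/67} × {1}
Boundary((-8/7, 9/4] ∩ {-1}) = {-1}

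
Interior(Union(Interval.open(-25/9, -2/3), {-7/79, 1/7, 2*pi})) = Interval.open(-25/9, -2/3)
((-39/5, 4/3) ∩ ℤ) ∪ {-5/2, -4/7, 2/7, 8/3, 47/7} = {-7, -6, …, 1} ∪ {-5/2, -4/7, 2/7, 8/3, 47/7}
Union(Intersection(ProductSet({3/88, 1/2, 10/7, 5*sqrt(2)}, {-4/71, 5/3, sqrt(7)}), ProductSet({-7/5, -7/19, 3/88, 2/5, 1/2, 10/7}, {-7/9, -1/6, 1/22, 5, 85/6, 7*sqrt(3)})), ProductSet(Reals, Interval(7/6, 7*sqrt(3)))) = ProductSet(Reals, Interval(7/6, 7*sqrt(3)))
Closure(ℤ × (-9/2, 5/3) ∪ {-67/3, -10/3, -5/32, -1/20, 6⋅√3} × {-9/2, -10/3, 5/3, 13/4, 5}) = (ℤ × [-9/2, 5/3]) ∪ ({-67/3, -10/3, -5/32, -1/20, 6⋅√3} × {-9/2, -10/3, 5/3, 13/4, 5})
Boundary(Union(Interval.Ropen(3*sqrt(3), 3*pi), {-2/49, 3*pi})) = {-2/49, 3*sqrt(3), 3*pi}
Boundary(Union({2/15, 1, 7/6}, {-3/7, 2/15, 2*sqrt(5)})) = {-3/7, 2/15, 1, 7/6, 2*sqrt(5)}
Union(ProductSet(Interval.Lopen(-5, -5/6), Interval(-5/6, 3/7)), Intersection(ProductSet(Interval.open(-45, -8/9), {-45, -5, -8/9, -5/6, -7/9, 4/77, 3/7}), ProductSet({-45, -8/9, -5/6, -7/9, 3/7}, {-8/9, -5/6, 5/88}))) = ProductSet(Interval.Lopen(-5, -5/6), Interval(-5/6, 3/7))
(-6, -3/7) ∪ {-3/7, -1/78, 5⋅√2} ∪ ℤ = ℤ ∪ [-6, -3/7] ∪ {-1/78, 5⋅√2}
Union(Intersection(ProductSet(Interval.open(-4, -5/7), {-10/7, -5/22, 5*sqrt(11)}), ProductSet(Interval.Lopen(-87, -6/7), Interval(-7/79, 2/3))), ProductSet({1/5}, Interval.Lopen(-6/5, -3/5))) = ProductSet({1/5}, Interval.Lopen(-6/5, -3/5))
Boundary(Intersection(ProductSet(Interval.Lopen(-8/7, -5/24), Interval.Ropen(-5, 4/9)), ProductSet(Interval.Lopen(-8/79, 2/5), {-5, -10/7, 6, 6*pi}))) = EmptySet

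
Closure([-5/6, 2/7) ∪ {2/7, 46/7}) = [-5/6, 2/7] ∪ {46/7}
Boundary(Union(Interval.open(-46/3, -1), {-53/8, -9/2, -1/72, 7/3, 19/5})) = {-46/3, -1, -1/72, 7/3, 19/5}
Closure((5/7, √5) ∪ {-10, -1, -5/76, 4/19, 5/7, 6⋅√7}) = {-10, -1, -5/76, 4/19, 6⋅√7} ∪ [5/7, √5]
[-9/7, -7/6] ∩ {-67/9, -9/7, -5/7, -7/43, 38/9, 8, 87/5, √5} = {-9/7}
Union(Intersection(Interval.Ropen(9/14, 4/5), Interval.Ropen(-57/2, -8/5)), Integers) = Integers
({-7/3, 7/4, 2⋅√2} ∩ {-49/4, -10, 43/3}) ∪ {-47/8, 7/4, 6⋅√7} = {-47/8, 7/4, 6⋅√7}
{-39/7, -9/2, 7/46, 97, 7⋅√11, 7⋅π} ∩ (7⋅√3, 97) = {7⋅√11, 7⋅π}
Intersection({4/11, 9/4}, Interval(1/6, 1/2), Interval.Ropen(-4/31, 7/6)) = {4/11}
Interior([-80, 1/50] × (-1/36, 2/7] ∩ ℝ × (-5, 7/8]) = (-80, 1/50) × (-1/36, 2/7)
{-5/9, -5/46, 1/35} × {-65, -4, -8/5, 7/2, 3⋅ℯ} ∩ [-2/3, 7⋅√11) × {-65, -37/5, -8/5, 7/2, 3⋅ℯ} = {-5/9, -5/46, 1/35} × {-65, -8/5, 7/2, 3⋅ℯ}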